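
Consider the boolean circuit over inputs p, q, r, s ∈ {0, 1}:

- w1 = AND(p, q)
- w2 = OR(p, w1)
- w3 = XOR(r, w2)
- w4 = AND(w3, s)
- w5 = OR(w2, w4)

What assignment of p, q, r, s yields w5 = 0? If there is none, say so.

p=0 q=1 r=1 s=0

w5 = OR(w2, w4) must be 0, so both w2 = 0 and w4 = 0.
w2 = OR(p, w1) must be 0, so both p = 0 and w1 = 0.
Check with p=0 q=1 r=1 s=0:
w1 = AND(p, q) = AND(0, 1) = 0
w2 = OR(p, w1) = OR(0, 0) = 0
w3 = XOR(r, w2) = XOR(1, 0) = 1
w4 = AND(w3, s) = AND(1, 0) = 0
w5 = OR(w2, w4) = OR(0, 0) = 0
So w5 = 0 as required.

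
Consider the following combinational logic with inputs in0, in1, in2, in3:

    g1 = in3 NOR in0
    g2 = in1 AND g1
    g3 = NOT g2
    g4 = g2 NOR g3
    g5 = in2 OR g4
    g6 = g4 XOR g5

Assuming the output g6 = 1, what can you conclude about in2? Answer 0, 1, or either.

g6 = g4 XOR g5 must be 1, so g4 and g5 differ.
Every assignment with g6 = 1 has in2 = 1; there are 8 such assignment(s).

1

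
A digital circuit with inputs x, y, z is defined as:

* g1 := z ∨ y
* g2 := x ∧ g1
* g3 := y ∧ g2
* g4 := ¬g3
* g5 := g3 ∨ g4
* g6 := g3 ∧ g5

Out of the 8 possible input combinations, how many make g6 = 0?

g6 = g3 ∧ g5 must be 0, so at least one of g3, g5 is 0.
Satisfying assignments:
  x=0, y=0, z=0
  x=0, y=0, z=1
  x=0, y=1, z=0
  x=0, y=1, z=1
  x=1, y=0, z=0
  x=1, y=0, z=1

6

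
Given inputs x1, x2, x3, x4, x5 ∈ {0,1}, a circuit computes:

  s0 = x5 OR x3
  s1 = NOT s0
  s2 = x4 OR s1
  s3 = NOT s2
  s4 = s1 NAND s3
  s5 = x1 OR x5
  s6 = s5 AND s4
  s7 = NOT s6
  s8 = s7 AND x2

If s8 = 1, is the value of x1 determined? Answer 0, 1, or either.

s8 = s7 AND x2 must be 1, so both s7 = 1 and x2 = 1.
s7 = NOT s6 must be 1, so s6 = 0.
s6 = s5 AND s4 must be 0, so at least one of s5, s4 is 0.
Every assignment with s8 = 1 has x1 = 0; there are 4 such assignment(s).
  x1=0, x2=1, x3=0, x4=0, x5=0
  x1=0, x2=1, x3=0, x4=1, x5=0
  x1=0, x2=1, x3=1, x4=0, x5=0
  x1=0, x2=1, x3=1, x4=1, x5=0

0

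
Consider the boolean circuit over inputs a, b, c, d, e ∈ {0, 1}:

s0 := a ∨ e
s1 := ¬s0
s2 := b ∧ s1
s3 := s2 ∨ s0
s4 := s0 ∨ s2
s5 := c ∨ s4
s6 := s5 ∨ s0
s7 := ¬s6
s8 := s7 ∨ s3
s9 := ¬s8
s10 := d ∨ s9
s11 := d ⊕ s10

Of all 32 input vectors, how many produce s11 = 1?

1

s11 = d ⊕ s10 must be 1, so d and s10 differ.
Satisfying assignments:
  a=0, b=0, c=1, d=0, e=0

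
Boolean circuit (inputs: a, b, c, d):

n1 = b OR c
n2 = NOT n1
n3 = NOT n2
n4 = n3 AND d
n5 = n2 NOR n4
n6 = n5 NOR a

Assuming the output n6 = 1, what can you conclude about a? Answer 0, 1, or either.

n6 = n5 NOR a must be 1, so both n5 = 0 and a = 0.
n5 = n2 NOR n4 must be 0, so at least one of n2, n4 is 1.
Every assignment with n6 = 1 has a = 0; there are 5 such assignment(s).

0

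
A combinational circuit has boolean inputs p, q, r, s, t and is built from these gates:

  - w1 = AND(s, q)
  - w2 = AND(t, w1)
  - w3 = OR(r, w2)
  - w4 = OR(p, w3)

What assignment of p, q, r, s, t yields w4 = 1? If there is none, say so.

p=1, q=0, r=1, s=1, t=0

w4 = OR(p, w3) must be 1, so at least one of p, w3 is 1.
Check with p=1, q=0, r=1, s=1, t=0:
w1 = AND(s, q) = AND(1, 0) = 0
w2 = AND(t, w1) = AND(0, 0) = 0
w3 = OR(r, w2) = OR(1, 0) = 1
w4 = OR(p, w3) = OR(1, 1) = 1
So w4 = 1 as required.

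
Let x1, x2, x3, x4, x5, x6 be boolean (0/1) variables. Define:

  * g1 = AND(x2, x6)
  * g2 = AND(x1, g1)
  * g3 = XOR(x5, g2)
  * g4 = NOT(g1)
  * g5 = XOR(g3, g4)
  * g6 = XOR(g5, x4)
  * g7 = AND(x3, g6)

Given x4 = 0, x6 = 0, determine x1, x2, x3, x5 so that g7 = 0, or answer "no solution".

x1=1, x2=0, x3=1, x5=1

Check with x4 = 0, x6 = 0 and x1=1, x2=0, x3=1, x5=1:
g1 = AND(x2, x6) = AND(0, 0) = 0
g2 = AND(x1, g1) = AND(1, 0) = 0
g3 = XOR(x5, g2) = XOR(1, 0) = 1
g4 = NOT(g1) = NOT 0 = 1
g5 = XOR(g3, g4) = XOR(1, 1) = 0
g6 = XOR(g5, x4) = XOR(0, 0) = 0
g7 = AND(x3, g6) = AND(1, 0) = 0
So g7 = 0.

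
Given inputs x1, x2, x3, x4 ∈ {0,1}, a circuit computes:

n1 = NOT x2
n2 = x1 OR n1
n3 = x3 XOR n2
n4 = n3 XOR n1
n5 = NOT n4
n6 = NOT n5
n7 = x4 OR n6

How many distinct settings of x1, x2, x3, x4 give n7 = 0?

4

n7 = x4 OR n6 must be 0, so both x4 = 0 and n6 = 0.
n6 = NOT n5 must be 0, so n5 = 1.
n5 = NOT n4 must be 1, so n4 = 0.
Satisfying assignments:
  x1=0, x2=0, x3=0, x4=0
  x1=0, x2=1, x3=0, x4=0
  x1=1, x2=0, x3=0, x4=0
  x1=1, x2=1, x3=1, x4=0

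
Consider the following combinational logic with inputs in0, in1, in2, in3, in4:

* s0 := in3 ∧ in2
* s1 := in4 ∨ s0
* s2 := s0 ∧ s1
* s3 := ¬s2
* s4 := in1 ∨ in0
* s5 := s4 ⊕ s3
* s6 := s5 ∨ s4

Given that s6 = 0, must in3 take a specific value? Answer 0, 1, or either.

s6 = s5 ∨ s4 must be 0, so both s5 = 0 and s4 = 0.
s5 = s4 ⊕ s3 must be 0, so s4 and s3 are equal.
Every assignment with s6 = 0 has in3 = 1; there are 2 such assignment(s).
  in0=0, in1=0, in2=1, in3=1, in4=0
  in0=0, in1=0, in2=1, in3=1, in4=1

1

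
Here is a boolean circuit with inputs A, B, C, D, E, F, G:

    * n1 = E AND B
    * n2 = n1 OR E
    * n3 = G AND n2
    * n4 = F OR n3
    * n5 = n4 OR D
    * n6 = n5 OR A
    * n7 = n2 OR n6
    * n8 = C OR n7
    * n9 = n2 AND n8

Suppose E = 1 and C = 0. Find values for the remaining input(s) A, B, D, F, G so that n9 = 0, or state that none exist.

With E = 1 and C = 0 fixed, none of the 32 settings of A, B, D, F, G give n9 = 0.
For example, with A=0, B=0, D=1, F=1, G=0:
n1 = E AND B = 1 AND 0 = 0
n2 = n1 OR E = 0 OR 1 = 1
n3 = G AND n2 = 0 AND 1 = 0
n4 = F OR n3 = 1 OR 0 = 1
n5 = n4 OR D = 1 OR 1 = 1
n6 = n5 OR A = 1 OR 0 = 1
n7 = n2 OR n6 = 1 OR 1 = 1
n8 = C OR n7 = 0 OR 1 = 1
n9 = n2 AND n8 = 1 AND 1 = 1
giving n9 = 1 ≠ 0.

no solution exists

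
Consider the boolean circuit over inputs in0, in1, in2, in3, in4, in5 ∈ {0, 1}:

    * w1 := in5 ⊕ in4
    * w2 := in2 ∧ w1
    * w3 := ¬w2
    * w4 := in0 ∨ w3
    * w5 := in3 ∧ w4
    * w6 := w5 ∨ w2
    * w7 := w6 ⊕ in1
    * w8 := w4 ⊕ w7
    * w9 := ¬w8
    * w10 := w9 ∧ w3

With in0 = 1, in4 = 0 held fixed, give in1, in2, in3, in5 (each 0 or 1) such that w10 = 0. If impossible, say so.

w10 = w9 ∧ w3 must be 0, so at least one of w9, w3 is 0.
Check with in0 = 1, in4 = 0 and in1=1, in2=0, in3=1, in5=0:
w1 = in5 ⊕ in4 = 0 ⊕ 0 = 0
w2 = in2 ∧ w1 = 0 ∧ 0 = 0
w3 = ¬w2 = ¬0 = 1
w4 = in0 ∨ w3 = 1 ∨ 1 = 1
w5 = in3 ∧ w4 = 1 ∧ 1 = 1
w6 = w5 ∨ w2 = 1 ∨ 0 = 1
w7 = w6 ⊕ in1 = 1 ⊕ 1 = 0
w8 = w4 ⊕ w7 = 1 ⊕ 0 = 1
w9 = ¬w8 = ¬1 = 0
w10 = w9 ∧ w3 = 0 ∧ 1 = 0
So w10 = 0.

in1=1, in2=0, in3=1, in5=0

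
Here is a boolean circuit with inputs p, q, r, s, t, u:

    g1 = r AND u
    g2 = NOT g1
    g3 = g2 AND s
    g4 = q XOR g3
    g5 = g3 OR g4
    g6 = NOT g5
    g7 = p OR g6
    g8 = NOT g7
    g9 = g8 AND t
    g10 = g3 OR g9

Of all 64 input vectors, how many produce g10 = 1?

29

g10 = g3 OR g9 must be 1, so at least one of g3, g9 is 1.
Enumerating the 64 input combinations, 29 give g10 = 1 and 35 give g10 = 0.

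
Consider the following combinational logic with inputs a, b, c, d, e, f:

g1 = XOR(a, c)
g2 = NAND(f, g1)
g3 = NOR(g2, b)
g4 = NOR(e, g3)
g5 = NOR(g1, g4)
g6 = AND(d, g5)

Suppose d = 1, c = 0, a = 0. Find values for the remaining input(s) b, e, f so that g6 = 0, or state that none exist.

b=0, e=0, f=1

Check with d = 1, c = 0, a = 0 and b=0, e=0, f=1:
g1 = XOR(a, c) = XOR(0, 0) = 0
g2 = NAND(f, g1) = NAND(1, 0) = 1
g3 = NOR(g2, b) = NOR(1, 0) = 0
g4 = NOR(e, g3) = NOR(0, 0) = 1
g5 = NOR(g1, g4) = NOR(0, 1) = 0
g6 = AND(d, g5) = AND(1, 0) = 0
So g6 = 0.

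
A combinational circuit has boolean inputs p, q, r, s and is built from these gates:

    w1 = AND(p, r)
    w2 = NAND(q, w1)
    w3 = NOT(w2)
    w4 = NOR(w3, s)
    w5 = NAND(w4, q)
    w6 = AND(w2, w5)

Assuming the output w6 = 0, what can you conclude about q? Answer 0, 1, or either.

1

w6 = AND(w2, w5) must be 0, so at least one of w2, w5 is 0.
Every assignment with w6 = 0 has q = 1; there are 5 such assignment(s).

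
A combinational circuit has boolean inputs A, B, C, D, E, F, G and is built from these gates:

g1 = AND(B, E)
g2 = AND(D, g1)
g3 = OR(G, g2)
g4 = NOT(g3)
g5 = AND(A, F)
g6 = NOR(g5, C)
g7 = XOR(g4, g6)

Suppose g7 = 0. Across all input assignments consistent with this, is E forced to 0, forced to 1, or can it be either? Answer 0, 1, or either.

Both values of E occur among assignments with g7 = 0:
  E=0: A=0, B=0, C=0, D=0, E=0, F=0, G=0
  E=1: A=0, B=0, C=0, D=0, E=1, F=0, G=0

either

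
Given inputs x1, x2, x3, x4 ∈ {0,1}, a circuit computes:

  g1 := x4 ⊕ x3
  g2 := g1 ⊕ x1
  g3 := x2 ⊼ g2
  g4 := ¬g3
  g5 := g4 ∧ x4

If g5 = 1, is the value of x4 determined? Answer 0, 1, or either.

1

g5 = g4 ∧ x4 must be 1, so both g4 = 1 and x4 = 1.
g4 = ¬g3 must be 1, so g3 = 0.
g3 = x2 ⊼ g2 must be 0, so both x2 = 1 and g2 = 1.
Every assignment with g5 = 1 has x4 = 1; there are 2 such assignment(s).
  x1=0, x2=1, x3=0, x4=1
  x1=1, x2=1, x3=1, x4=1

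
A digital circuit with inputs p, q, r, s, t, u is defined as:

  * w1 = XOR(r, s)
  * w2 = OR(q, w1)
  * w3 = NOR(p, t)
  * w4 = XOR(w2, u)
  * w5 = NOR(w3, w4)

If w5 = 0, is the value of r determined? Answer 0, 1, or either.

either

Both values of r occur among assignments with w5 = 0:
  r=0: p=0, q=0, r=0, s=0, t=0, u=0
  r=1: p=0, q=0, r=1, s=0, t=0, u=0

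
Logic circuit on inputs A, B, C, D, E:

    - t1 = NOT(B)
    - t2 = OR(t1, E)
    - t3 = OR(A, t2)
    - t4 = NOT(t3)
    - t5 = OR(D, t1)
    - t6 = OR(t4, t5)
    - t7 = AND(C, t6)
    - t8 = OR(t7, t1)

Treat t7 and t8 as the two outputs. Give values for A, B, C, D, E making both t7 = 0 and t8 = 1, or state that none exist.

A=1 B=0 C=0 D=1 E=1

Check with A=1 B=0 C=0 D=1 E=1:
t1 = NOT(B) = NOT 0 = 1
t2 = OR(t1, E) = OR(1, 1) = 1
t3 = OR(A, t2) = OR(1, 1) = 1
t4 = NOT(t3) = NOT 1 = 0
t5 = OR(D, t1) = OR(1, 1) = 1
t6 = OR(t4, t5) = OR(0, 1) = 1
t7 = AND(C, t6) = AND(0, 1) = 0
t8 = OR(t7, t1) = OR(0, 1) = 1
So t7 = 0 and t8 = 1.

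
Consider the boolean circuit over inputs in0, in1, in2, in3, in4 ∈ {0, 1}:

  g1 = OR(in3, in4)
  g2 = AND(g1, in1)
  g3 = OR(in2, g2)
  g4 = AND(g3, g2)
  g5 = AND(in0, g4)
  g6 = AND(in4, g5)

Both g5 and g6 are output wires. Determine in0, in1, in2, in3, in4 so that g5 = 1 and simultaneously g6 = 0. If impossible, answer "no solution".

in0=1, in1=1, in2=1, in3=1, in4=0

Check with in0=1, in1=1, in2=1, in3=1, in4=0:
g1 = OR(in3, in4) = OR(1, 0) = 1
g2 = AND(g1, in1) = AND(1, 1) = 1
g3 = OR(in2, g2) = OR(1, 1) = 1
g4 = AND(g3, g2) = AND(1, 1) = 1
g5 = AND(in0, g4) = AND(1, 1) = 1
g6 = AND(in4, g5) = AND(0, 1) = 0
So g5 = 1 and g6 = 0.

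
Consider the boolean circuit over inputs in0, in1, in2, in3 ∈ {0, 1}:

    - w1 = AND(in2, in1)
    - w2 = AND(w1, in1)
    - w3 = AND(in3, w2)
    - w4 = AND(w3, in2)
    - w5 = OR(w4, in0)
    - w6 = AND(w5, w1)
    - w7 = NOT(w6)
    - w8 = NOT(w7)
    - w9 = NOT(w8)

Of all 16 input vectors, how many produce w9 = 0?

w9 = NOT(w8) must be 0, so w8 = 1.
Satisfying assignments:
  in0=0, in1=1, in2=1, in3=1
  in0=1, in1=1, in2=1, in3=0
  in0=1, in1=1, in2=1, in3=1

3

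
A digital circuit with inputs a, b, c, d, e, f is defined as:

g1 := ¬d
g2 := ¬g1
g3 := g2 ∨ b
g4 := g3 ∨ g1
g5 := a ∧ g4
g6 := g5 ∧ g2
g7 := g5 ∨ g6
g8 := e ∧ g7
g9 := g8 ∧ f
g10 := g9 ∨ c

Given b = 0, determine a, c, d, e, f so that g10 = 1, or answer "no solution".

g10 = g9 ∨ c must be 1, so at least one of g9, c is 1.
Check with b = 0 and a=0, c=1, d=1, e=1, f=0:
g1 = ¬d = ¬1 = 0
g2 = ¬g1 = ¬0 = 1
g3 = g2 ∨ b = 1 ∨ 0 = 1
g4 = g3 ∨ g1 = 1 ∨ 0 = 1
g5 = a ∧ g4 = 0 ∧ 1 = 0
g6 = g5 ∧ g2 = 0 ∧ 1 = 0
g7 = g5 ∨ g6 = 0 ∨ 0 = 0
g8 = e ∧ g7 = 1 ∧ 0 = 0
g9 = g8 ∧ f = 0 ∧ 0 = 0
g10 = g9 ∨ c = 0 ∨ 1 = 1
So g10 = 1.

a=0, c=1, d=1, e=1, f=0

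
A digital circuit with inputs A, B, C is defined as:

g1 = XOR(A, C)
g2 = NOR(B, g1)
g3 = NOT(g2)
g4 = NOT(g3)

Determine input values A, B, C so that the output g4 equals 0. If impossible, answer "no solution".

g4 = NOT(g3) must be 0, so g3 = 1.
g3 = NOT(g2) must be 1, so g2 = 0.
g2 = NOR(B, g1) must be 0, so at least one of B, g1 is 1.
Check with A=1, B=1, C=0:
g1 = XOR(A, C) = XOR(1, 0) = 1
g2 = NOR(B, g1) = NOR(1, 1) = 0
g3 = NOT(g2) = NOT 0 = 1
g4 = NOT(g3) = NOT 1 = 0
So g4 = 0 as required.

A=1, B=1, C=0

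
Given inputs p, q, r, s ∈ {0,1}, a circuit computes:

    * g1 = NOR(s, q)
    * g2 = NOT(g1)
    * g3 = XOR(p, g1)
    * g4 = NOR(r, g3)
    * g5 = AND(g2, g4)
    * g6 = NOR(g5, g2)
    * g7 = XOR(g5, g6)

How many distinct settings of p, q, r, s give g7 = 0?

9

g7 = XOR(g5, g6) must be 0, so g5 and g6 are equal.
Enumerating the 16 input combinations, 9 give g7 = 0 and 7 give g7 = 1.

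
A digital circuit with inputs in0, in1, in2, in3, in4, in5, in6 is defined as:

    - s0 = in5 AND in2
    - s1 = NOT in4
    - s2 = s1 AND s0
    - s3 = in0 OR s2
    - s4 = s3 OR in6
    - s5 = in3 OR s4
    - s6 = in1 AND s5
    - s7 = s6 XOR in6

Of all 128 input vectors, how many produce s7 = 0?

71

s7 = s6 XOR in6 must be 0, so s6 and in6 are equal.
Enumerating the 128 input combinations, 71 give s7 = 0 and 57 give s7 = 1.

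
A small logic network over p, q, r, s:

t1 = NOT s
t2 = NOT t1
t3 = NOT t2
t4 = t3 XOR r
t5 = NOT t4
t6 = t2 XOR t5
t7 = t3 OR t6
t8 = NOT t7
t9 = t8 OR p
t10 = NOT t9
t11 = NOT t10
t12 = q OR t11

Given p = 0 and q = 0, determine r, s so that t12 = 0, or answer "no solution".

r=1, s=1

t12 = q OR t11 must be 0, so both q = 0 and t11 = 0.
Check with p = 0 and q = 0 and r=1, s=1:
t1 = NOT s = NOT 1 = 0
t2 = NOT t1 = NOT 0 = 1
t3 = NOT t2 = NOT 1 = 0
t4 = t3 XOR r = 0 XOR 1 = 1
t5 = NOT t4 = NOT 1 = 0
t6 = t2 XOR t5 = 1 XOR 0 = 1
t7 = t3 OR t6 = 0 OR 1 = 1
t8 = NOT t7 = NOT 1 = 0
t9 = t8 OR p = 0 OR 0 = 0
t10 = NOT t9 = NOT 0 = 1
t11 = NOT t10 = NOT 1 = 0
t12 = q OR t11 = 0 OR 0 = 0
So t12 = 0.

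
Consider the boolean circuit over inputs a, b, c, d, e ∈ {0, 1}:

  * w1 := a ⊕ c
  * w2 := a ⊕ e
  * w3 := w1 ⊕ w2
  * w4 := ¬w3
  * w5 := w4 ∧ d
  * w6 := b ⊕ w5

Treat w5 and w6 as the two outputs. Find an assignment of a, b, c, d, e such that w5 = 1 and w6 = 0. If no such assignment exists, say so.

a=1 b=1 c=1 d=1 e=1

Check with a=1 b=1 c=1 d=1 e=1:
w1 = a ⊕ c = 1 ⊕ 1 = 0
w2 = a ⊕ e = 1 ⊕ 1 = 0
w3 = w1 ⊕ w2 = 0 ⊕ 0 = 0
w4 = ¬w3 = ¬0 = 1
w5 = w4 ∧ d = 1 ∧ 1 = 1
w6 = b ⊕ w5 = 1 ⊕ 1 = 0
So w5 = 1 and w6 = 0.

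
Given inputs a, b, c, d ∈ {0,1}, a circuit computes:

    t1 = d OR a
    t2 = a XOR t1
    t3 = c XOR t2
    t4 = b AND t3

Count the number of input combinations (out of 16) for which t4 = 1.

t4 = b AND t3 must be 1, so both b = 1 and t3 = 1.
Enumerating the 16 input combinations, 4 give t4 = 1 and 12 give t4 = 0.

4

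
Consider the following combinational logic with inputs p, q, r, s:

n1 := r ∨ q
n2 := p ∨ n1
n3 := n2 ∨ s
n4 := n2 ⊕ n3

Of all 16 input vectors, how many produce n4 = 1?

n4 = n2 ⊕ n3 must be 1, so n2 and n3 differ.
Satisfying assignments:
  p=0, q=0, r=0, s=1

1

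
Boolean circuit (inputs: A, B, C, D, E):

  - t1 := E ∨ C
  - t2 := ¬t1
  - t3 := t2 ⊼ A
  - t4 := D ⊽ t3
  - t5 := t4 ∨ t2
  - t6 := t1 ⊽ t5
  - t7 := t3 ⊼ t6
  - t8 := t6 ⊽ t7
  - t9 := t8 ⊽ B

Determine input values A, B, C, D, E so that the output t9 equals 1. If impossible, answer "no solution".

A=1, B=0, C=1, D=1, E=0

t9 = t8 ⊽ B must be 1, so both t8 = 0 and B = 0.
t8 = t6 ⊽ t7 must be 0, so at least one of t6, t7 is 1.
Check with A=1, B=0, C=1, D=1, E=0:
t1 = E ∨ C = 0 ∨ 1 = 1
t2 = ¬t1 = ¬1 = 0
t3 = t2 ⊼ A = 0 ⊼ 1 = 1
t4 = D ⊽ t3 = 1 ⊽ 1 = 0
t5 = t4 ∨ t2 = 0 ∨ 0 = 0
t6 = t1 ⊽ t5 = 1 ⊽ 0 = 0
t7 = t3 ⊼ t6 = 1 ⊼ 0 = 1
t8 = t6 ⊽ t7 = 0 ⊽ 1 = 0
t9 = t8 ⊽ B = 0 ⊽ 0 = 1
So t9 = 1 as required.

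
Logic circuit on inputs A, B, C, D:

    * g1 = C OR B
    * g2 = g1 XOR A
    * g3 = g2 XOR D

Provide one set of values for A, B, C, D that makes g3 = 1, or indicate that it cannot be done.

g3 = g2 XOR D must be 1, so g2 and D differ.
Check with A=0 B=1 C=1 D=0:
g1 = C OR B = 1 OR 1 = 1
g2 = g1 XOR A = 1 XOR 0 = 1
g3 = g2 XOR D = 1 XOR 0 = 1
So g3 = 1 as required.

A=0 B=1 C=1 D=0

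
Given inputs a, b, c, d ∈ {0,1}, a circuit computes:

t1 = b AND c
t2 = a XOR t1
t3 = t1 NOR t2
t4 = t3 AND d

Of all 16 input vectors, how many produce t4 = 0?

13

t4 = t3 AND d must be 0, so at least one of t3, d is 0.
Enumerating the 16 input combinations, 13 give t4 = 0 and 3 give t4 = 1.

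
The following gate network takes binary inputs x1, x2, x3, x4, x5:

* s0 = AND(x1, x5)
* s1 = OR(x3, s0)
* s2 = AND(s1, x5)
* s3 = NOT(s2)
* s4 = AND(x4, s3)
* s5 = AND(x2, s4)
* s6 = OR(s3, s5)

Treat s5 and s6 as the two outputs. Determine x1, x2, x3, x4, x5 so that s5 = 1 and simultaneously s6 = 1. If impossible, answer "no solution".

Check with x1=0, x2=1, x3=0, x4=1, x5=0:
s0 = AND(x1, x5) = AND(0, 0) = 0
s1 = OR(x3, s0) = OR(0, 0) = 0
s2 = AND(s1, x5) = AND(0, 0) = 0
s3 = NOT(s2) = NOT 0 = 1
s4 = AND(x4, s3) = AND(1, 1) = 1
s5 = AND(x2, s4) = AND(1, 1) = 1
s6 = OR(s3, s5) = OR(1, 1) = 1
So s5 = 1 and s6 = 1.

x1=0, x2=1, x3=0, x4=1, x5=0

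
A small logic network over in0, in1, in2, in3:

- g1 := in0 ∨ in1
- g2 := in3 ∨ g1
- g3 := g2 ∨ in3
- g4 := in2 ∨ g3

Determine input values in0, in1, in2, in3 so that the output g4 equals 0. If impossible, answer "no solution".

in0=0 in1=0 in2=0 in3=0

Check with in0=0 in1=0 in2=0 in3=0:
g1 = in0 ∨ in1 = 0 ∨ 0 = 0
g2 = in3 ∨ g1 = 0 ∨ 0 = 0
g3 = g2 ∨ in3 = 0 ∨ 0 = 0
g4 = in2 ∨ g3 = 0 ∨ 0 = 0
So g4 = 0 as required.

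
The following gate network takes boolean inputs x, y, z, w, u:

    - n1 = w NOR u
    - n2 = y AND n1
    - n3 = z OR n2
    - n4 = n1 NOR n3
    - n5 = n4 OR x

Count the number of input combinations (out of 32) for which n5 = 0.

n5 = n4 OR x must be 0, so both n4 = 0 and x = 0.
n4 = n1 NOR n3 must be 0, so at least one of n1, n3 is 1.
Enumerating the 32 input combinations, 10 give n5 = 0 and 22 give n5 = 1.

10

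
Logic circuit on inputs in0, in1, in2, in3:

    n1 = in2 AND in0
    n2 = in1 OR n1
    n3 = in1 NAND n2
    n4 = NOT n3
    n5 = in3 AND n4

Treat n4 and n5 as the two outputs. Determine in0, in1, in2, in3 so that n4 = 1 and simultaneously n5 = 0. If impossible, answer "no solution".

Check with in0=1 in1=1 in2=0 in3=0:
n1 = in2 AND in0 = 0 AND 1 = 0
n2 = in1 OR n1 = 1 OR 0 = 1
n3 = in1 NAND n2 = 1 NAND 1 = 0
n4 = NOT n3 = NOT 0 = 1
n5 = in3 AND n4 = 0 AND 1 = 0
So n4 = 1 and n5 = 0.

in0=1 in1=1 in2=0 in3=0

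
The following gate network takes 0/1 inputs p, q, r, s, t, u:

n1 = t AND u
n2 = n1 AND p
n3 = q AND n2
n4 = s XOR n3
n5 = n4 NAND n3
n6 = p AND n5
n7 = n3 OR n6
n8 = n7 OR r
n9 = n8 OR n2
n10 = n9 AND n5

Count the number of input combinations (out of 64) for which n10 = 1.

n10 = n9 AND n5 must be 1, so both n9 = 1 and n5 = 1.
n9 = n8 OR n2 must be 1, so at least one of n8, n2 is 1.
n5 = n4 NAND n3 must be 1, so at least one of n4, n3 is 0.
Enumerating the 64 input combinations, 46 give n10 = 1 and 18 give n10 = 0.

46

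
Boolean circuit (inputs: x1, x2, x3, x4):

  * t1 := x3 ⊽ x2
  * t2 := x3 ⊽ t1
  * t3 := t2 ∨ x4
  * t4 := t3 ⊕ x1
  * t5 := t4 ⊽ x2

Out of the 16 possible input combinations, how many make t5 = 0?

12

t5 = t4 ⊽ x2 must be 0, so at least one of t4, x2 is 1.
Enumerating the 16 input combinations, 12 give t5 = 0 and 4 give t5 = 1.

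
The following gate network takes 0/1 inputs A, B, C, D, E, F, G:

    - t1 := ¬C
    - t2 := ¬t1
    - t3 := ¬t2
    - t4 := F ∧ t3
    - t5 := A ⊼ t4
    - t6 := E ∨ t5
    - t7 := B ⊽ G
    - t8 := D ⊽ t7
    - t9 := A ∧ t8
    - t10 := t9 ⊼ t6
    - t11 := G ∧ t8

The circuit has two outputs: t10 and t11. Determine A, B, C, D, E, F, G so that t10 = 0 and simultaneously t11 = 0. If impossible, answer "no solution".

Check with A=1, B=1, C=0, D=0, E=0, F=0, G=0:
t1 = ¬C = ¬0 = 1
t2 = ¬t1 = ¬1 = 0
t3 = ¬t2 = ¬0 = 1
t4 = F ∧ t3 = 0 ∧ 1 = 0
t5 = A ⊼ t4 = 1 ⊼ 0 = 1
t6 = E ∨ t5 = 0 ∨ 1 = 1
t7 = B ⊽ G = 1 ⊽ 0 = 0
t8 = D ⊽ t7 = 0 ⊽ 0 = 1
t9 = A ∧ t8 = 1 ∧ 1 = 1
t10 = t9 ⊼ t6 = 1 ⊼ 1 = 0
t11 = G ∧ t8 = 0 ∧ 1 = 0
So t10 = 0 and t11 = 0.

A=1, B=1, C=0, D=0, E=0, F=0, G=0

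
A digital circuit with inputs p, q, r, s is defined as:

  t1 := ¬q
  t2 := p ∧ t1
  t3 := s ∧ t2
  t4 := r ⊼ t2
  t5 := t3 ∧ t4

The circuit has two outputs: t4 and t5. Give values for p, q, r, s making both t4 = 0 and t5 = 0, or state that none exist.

Check with p=1, q=0, r=1, s=0:
t1 = ¬q = ¬0 = 1
t2 = p ∧ t1 = 1 ∧ 1 = 1
t3 = s ∧ t2 = 0 ∧ 1 = 0
t4 = r ⊼ t2 = 1 ⊼ 1 = 0
t5 = t3 ∧ t4 = 0 ∧ 0 = 0
So t4 = 0 and t5 = 0.

p=1, q=0, r=1, s=0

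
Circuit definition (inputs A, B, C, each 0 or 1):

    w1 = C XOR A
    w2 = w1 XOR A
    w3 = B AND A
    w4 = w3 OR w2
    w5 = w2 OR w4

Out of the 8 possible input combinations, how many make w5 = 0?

w5 = w2 OR w4 must be 0, so both w2 = 0 and w4 = 0.
w2 = w1 XOR A must be 0, so w1 and A are equal.
w4 = w3 OR w2 must be 0, so both w3 = 0 and w2 = 0.
Enumerating the 8 input combinations, 3 give w5 = 0 and 5 give w5 = 1.

3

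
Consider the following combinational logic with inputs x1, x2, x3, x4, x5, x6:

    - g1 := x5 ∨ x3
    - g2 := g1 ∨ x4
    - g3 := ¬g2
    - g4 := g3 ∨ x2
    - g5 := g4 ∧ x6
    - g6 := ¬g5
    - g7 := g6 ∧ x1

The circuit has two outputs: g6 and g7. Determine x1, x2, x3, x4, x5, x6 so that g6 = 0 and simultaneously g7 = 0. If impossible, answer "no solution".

Check with x1=0 x2=1 x3=1 x4=0 x5=1 x6=1:
g1 = x5 ∨ x3 = 1 ∨ 1 = 1
g2 = g1 ∨ x4 = 1 ∨ 0 = 1
g3 = ¬g2 = ¬1 = 0
g4 = g3 ∨ x2 = 0 ∨ 1 = 1
g5 = g4 ∧ x6 = 1 ∧ 1 = 1
g6 = ¬g5 = ¬1 = 0
g7 = g6 ∧ x1 = 0 ∧ 0 = 0
So g6 = 0 and g7 = 0.

x1=0 x2=1 x3=1 x4=0 x5=1 x6=1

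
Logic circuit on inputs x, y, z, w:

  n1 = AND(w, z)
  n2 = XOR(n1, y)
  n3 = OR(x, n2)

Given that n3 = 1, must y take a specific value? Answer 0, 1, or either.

Both values of y occur among assignments with n3 = 1:
  y=0: x=0, y=0, z=1, w=1
  y=1: x=0, y=1, z=0, w=0

either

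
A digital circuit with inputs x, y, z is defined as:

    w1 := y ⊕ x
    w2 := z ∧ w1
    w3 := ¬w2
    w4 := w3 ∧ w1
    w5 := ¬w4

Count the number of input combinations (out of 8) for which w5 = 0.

2

w5 = ¬w4 must be 0, so w4 = 1.
Enumerating the 8 input combinations, 2 give w5 = 0 and 6 give w5 = 1.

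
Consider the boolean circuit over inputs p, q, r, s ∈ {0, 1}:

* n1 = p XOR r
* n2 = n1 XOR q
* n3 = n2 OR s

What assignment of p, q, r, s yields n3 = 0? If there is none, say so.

p=1 q=0 r=1 s=0

Check with p=1 q=0 r=1 s=0:
n1 = p XOR r = 1 XOR 1 = 0
n2 = n1 XOR q = 0 XOR 0 = 0
n3 = n2 OR s = 0 OR 0 = 0
So n3 = 0 as required.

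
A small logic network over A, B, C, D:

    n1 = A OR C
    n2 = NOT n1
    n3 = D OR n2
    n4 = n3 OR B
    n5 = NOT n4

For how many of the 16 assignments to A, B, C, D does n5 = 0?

n5 = NOT n4 must be 0, so n4 = 1.
n4 = n3 OR B must be 1, so at least one of n3, B is 1.
Enumerating the 16 input combinations, 13 give n5 = 0 and 3 give n5 = 1.

13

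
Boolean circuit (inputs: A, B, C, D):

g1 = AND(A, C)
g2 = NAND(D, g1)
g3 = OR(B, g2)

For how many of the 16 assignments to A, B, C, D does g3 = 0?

g3 = OR(B, g2) must be 0, so both B = 0 and g2 = 0.
g2 = NAND(D, g1) must be 0, so both D = 1 and g1 = 1.
g1 = AND(A, C) must be 1, so both A = 1 and C = 1.
Satisfying assignments:
  A=1, B=0, C=1, D=1

1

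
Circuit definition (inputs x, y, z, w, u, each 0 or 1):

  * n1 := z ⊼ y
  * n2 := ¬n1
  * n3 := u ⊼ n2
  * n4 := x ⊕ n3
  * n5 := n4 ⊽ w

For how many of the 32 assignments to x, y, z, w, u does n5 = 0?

24

n5 = n4 ⊽ w must be 0, so at least one of n4, w is 1.
Enumerating the 32 input combinations, 24 give n5 = 0 and 8 give n5 = 1.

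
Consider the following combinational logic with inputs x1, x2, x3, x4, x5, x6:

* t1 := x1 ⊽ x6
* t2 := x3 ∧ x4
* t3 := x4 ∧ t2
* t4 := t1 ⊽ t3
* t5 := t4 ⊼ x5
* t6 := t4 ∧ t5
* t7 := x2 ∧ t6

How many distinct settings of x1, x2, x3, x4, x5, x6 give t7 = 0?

55

t7 = x2 ∧ t6 must be 0, so at least one of x2, t6 is 0.
Enumerating the 64 input combinations, 55 give t7 = 0 and 9 give t7 = 1.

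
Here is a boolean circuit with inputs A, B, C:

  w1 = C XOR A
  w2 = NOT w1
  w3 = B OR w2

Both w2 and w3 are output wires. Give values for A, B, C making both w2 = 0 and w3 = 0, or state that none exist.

Check with A=1, B=0, C=0:
w1 = C XOR A = 0 XOR 1 = 1
w2 = NOT w1 = NOT 1 = 0
w3 = B OR w2 = 0 OR 0 = 0
So w2 = 0 and w3 = 0.

A=1, B=0, C=0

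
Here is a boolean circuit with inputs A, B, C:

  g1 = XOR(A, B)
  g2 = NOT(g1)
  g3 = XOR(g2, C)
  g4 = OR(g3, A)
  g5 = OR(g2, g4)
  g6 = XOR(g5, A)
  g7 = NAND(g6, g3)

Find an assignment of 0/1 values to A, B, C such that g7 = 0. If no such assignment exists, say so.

A=0, B=0, C=0

g7 = NAND(g6, g3) must be 0, so both g6 = 1 and g3 = 1.
g6 = XOR(g5, A) must be 1, so g5 and A differ.
Check with A=0, B=0, C=0:
g1 = XOR(A, B) = XOR(0, 0) = 0
g2 = NOT(g1) = NOT 0 = 1
g3 = XOR(g2, C) = XOR(1, 0) = 1
g4 = OR(g3, A) = OR(1, 0) = 1
g5 = OR(g2, g4) = OR(1, 1) = 1
g6 = XOR(g5, A) = XOR(1, 0) = 1
g7 = NAND(g6, g3) = NAND(1, 1) = 0
So g7 = 0 as required.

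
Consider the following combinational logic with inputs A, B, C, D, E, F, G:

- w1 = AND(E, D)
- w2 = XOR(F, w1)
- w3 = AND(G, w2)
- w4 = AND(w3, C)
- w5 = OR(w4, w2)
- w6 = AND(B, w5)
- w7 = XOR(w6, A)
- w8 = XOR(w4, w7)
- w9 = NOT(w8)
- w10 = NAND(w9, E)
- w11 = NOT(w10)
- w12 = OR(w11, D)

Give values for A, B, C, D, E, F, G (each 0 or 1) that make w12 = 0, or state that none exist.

A=1, B=1, C=0, D=0, E=0, F=1, G=0

w12 = OR(w11, D) must be 0, so both w11 = 0 and D = 0.
Check with A=1, B=1, C=0, D=0, E=0, F=1, G=0:
w1 = AND(E, D) = AND(0, 0) = 0
w2 = XOR(F, w1) = XOR(1, 0) = 1
w3 = AND(G, w2) = AND(0, 1) = 0
w4 = AND(w3, C) = AND(0, 0) = 0
w5 = OR(w4, w2) = OR(0, 1) = 1
w6 = AND(B, w5) = AND(1, 1) = 1
w7 = XOR(w6, A) = XOR(1, 1) = 0
w8 = XOR(w4, w7) = XOR(0, 0) = 0
w9 = NOT(w8) = NOT 0 = 1
w10 = NAND(w9, E) = NAND(1, 0) = 1
w11 = NOT(w10) = NOT 1 = 0
w12 = OR(w11, D) = OR(0, 0) = 0
So w12 = 0 as required.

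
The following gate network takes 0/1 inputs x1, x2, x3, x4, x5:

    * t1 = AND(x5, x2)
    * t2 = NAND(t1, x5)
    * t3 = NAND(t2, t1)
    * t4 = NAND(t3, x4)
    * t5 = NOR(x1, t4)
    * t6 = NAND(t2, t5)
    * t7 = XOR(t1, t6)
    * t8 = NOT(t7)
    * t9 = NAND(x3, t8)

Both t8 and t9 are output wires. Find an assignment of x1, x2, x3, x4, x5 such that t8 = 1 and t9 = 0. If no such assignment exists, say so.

Check with x1=0, x2=1, x3=1, x4=0, x5=1:
t1 = AND(x5, x2) = AND(1, 1) = 1
t2 = NAND(t1, x5) = NAND(1, 1) = 0
t3 = NAND(t2, t1) = NAND(0, 1) = 1
t4 = NAND(t3, x4) = NAND(1, 0) = 1
t5 = NOR(x1, t4) = NOR(0, 1) = 0
t6 = NAND(t2, t5) = NAND(0, 0) = 1
t7 = XOR(t1, t6) = XOR(1, 1) = 0
t8 = NOT(t7) = NOT 0 = 1
t9 = NAND(x3, t8) = NAND(1, 1) = 0
So t8 = 1 and t9 = 0.

x1=0, x2=1, x3=1, x4=0, x5=1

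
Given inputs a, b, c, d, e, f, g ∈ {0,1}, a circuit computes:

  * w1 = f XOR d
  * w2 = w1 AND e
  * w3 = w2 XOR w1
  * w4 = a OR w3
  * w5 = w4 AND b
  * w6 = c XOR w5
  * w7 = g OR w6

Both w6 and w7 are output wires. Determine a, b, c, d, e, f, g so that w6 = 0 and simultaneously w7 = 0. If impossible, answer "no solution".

a=0 b=1 c=0 d=0 e=1 f=0 g=0

Check with a=0 b=1 c=0 d=0 e=1 f=0 g=0:
w1 = f XOR d = 0 XOR 0 = 0
w2 = w1 AND e = 0 AND 1 = 0
w3 = w2 XOR w1 = 0 XOR 0 = 0
w4 = a OR w3 = 0 OR 0 = 0
w5 = w4 AND b = 0 AND 1 = 0
w6 = c XOR w5 = 0 XOR 0 = 0
w7 = g OR w6 = 0 OR 0 = 0
So w6 = 0 and w7 = 0.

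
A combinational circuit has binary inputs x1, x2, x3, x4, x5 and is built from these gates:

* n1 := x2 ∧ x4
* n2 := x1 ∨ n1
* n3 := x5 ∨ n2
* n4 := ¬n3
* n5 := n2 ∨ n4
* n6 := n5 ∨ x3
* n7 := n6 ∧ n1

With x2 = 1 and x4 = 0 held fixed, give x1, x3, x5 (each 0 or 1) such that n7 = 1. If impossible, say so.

With x2 = 1 and x4 = 0 fixed, none of the 8 settings of x1, x3, x5 give n7 = 1.
For example, with x1=1, x3=1, x5=0:
n1 = x2 ∧ x4 = 1 ∧ 0 = 0
n2 = x1 ∨ n1 = 1 ∨ 0 = 1
n3 = x5 ∨ n2 = 0 ∨ 1 = 1
n4 = ¬n3 = ¬1 = 0
n5 = n2 ∨ n4 = 1 ∨ 0 = 1
n6 = n5 ∨ x3 = 1 ∨ 1 = 1
n7 = n6 ∧ n1 = 1 ∧ 0 = 0
giving n7 = 0 ≠ 1.

no solution exists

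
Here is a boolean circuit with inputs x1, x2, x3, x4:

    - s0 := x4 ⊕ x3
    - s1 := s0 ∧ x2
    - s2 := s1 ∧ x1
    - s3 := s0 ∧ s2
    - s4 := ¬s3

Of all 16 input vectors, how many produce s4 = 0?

2

s4 = ¬s3 must be 0, so s3 = 1.
Enumerating the 16 input combinations, 2 give s4 = 0 and 14 give s4 = 1.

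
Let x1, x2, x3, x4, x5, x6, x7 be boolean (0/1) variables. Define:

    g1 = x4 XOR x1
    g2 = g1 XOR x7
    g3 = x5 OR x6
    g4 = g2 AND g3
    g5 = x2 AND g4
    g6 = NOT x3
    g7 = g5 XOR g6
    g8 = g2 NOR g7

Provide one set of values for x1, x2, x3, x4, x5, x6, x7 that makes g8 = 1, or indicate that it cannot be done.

x1=0, x2=0, x3=1, x4=0, x5=0, x6=0, x7=0

Check with x1=0, x2=0, x3=1, x4=0, x5=0, x6=0, x7=0:
g1 = x4 XOR x1 = 0 XOR 0 = 0
g2 = g1 XOR x7 = 0 XOR 0 = 0
g3 = x5 OR x6 = 0 OR 0 = 0
g4 = g2 AND g3 = 0 AND 0 = 0
g5 = x2 AND g4 = 0 AND 0 = 0
g6 = NOT x3 = NOT 1 = 0
g7 = g5 XOR g6 = 0 XOR 0 = 0
g8 = g2 NOR g7 = 0 NOR 0 = 1
So g8 = 1 as required.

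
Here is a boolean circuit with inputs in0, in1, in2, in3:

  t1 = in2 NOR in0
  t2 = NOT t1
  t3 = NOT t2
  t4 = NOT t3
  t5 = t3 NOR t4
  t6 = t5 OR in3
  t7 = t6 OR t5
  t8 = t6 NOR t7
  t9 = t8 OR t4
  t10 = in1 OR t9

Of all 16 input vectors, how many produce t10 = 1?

15

t10 = in1 OR t9 must be 1, so at least one of in1, t9 is 1.
Enumerating the 16 input combinations, 15 give t10 = 1 and 1 give t10 = 0.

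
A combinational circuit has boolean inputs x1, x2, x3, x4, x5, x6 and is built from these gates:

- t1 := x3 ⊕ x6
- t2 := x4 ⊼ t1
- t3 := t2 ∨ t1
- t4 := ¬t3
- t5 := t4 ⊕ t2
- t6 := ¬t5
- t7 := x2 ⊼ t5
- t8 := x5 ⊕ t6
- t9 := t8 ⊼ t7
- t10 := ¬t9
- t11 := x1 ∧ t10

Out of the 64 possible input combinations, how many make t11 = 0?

54

t11 = x1 ∧ t10 must be 0, so at least one of x1, t10 is 0.
Enumerating the 64 input combinations, 54 give t11 = 0 and 10 give t11 = 1.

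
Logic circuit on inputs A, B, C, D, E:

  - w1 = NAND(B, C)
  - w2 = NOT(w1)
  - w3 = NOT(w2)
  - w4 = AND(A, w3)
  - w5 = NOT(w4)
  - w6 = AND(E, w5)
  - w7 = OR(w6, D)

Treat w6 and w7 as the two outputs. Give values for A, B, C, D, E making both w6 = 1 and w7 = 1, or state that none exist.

A=0, B=1, C=1, D=1, E=1

Check with A=0, B=1, C=1, D=1, E=1:
w1 = NAND(B, C) = NAND(1, 1) = 0
w2 = NOT(w1) = NOT 0 = 1
w3 = NOT(w2) = NOT 1 = 0
w4 = AND(A, w3) = AND(0, 0) = 0
w5 = NOT(w4) = NOT 0 = 1
w6 = AND(E, w5) = AND(1, 1) = 1
w7 = OR(w6, D) = OR(1, 1) = 1
So w6 = 1 and w7 = 1.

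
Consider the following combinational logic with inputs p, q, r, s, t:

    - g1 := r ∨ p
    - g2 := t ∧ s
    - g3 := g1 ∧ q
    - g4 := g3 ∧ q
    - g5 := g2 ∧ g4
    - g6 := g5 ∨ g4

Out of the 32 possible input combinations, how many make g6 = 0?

20

g6 = g5 ∨ g4 must be 0, so both g5 = 0 and g4 = 0.
Enumerating the 32 input combinations, 20 give g6 = 0 and 12 give g6 = 1.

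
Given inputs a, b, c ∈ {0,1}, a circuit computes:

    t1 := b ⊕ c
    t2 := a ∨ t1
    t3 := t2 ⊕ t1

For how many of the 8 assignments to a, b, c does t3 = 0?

t3 = t2 ⊕ t1 must be 0, so t2 and t1 are equal.
Satisfying assignments:
  a=0, b=0, c=0
  a=0, b=0, c=1
  a=0, b=1, c=0
  a=0, b=1, c=1
  a=1, b=0, c=1
  a=1, b=1, c=0

6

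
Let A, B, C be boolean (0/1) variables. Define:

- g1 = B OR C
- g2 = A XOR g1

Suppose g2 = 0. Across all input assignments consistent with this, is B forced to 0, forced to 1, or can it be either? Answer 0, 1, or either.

either

Both values of B occur among assignments with g2 = 0:
  B=0: A=0, B=0, C=0
  B=1: A=1, B=1, C=0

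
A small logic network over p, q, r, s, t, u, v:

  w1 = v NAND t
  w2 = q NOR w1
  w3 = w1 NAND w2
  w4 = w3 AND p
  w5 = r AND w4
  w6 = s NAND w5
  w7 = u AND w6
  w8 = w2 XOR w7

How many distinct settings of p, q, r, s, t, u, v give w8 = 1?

58

w8 = w2 XOR w7 must be 1, so w2 and w7 differ.
Enumerating the 128 input combinations, 58 give w8 = 1 and 70 give w8 = 0.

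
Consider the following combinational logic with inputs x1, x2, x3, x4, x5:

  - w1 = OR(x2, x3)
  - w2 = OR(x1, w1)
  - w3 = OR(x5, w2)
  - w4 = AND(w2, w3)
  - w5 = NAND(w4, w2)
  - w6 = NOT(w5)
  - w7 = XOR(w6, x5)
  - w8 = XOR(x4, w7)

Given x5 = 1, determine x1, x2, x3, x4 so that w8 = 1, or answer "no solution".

Check with x5 = 1 and x1=0, x2=0, x3=1, x4=1:
w1 = OR(x2, x3) = OR(0, 1) = 1
w2 = OR(x1, w1) = OR(0, 1) = 1
w3 = OR(x5, w2) = OR(1, 1) = 1
w4 = AND(w2, w3) = AND(1, 1) = 1
w5 = NAND(w4, w2) = NAND(1, 1) = 0
w6 = NOT(w5) = NOT 0 = 1
w7 = XOR(w6, x5) = XOR(1, 1) = 0
w8 = XOR(x4, w7) = XOR(1, 0) = 1
So w8 = 1.

x1=0 x2=0 x3=1 x4=1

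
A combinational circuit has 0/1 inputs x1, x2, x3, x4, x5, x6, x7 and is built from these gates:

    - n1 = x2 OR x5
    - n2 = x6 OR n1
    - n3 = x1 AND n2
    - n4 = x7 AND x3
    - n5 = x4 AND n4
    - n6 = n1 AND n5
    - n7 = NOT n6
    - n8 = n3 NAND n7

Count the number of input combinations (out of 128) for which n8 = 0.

n8 = n3 NAND n7 must be 0, so both n3 = 1 and n7 = 1.
n3 = x1 AND n2 must be 1, so both x1 = 1 and n2 = 1.
Enumerating the 128 input combinations, 50 give n8 = 0 and 78 give n8 = 1.

50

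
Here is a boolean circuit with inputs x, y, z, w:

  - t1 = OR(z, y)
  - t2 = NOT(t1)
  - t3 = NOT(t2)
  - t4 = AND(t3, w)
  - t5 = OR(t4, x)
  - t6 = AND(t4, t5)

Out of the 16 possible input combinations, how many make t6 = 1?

6

t6 = AND(t4, t5) must be 1, so both t4 = 1 and t5 = 1.
t4 = AND(t3, w) must be 1, so both t3 = 1 and w = 1.
Enumerating the 16 input combinations, 6 give t6 = 1 and 10 give t6 = 0.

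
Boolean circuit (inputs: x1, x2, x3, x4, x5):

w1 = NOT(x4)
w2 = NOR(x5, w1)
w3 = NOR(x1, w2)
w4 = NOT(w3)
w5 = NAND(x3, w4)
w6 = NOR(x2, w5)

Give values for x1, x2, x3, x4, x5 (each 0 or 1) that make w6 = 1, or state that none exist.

x1=1 x2=0 x3=1 x4=0 x5=0

w6 = NOR(x2, w5) must be 1, so both x2 = 0 and w5 = 0.
w5 = NAND(x3, w4) must be 0, so both x3 = 1 and w4 = 1.
w4 = NOT(w3) must be 1, so w3 = 0.
Check with x1=1 x2=0 x3=1 x4=0 x5=0:
w1 = NOT(x4) = NOT 0 = 1
w2 = NOR(x5, w1) = NOR(0, 1) = 0
w3 = NOR(x1, w2) = NOR(1, 0) = 0
w4 = NOT(w3) = NOT 0 = 1
w5 = NAND(x3, w4) = NAND(1, 1) = 0
w6 = NOR(x2, w5) = NOR(0, 0) = 1
So w6 = 1 as required.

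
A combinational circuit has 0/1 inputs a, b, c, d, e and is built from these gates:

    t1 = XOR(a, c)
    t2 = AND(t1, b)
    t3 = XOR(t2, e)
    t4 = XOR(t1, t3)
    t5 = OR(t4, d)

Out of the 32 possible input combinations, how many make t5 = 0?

t5 = OR(t4, d) must be 0, so both t4 = 0 and d = 0.
t4 = XOR(t1, t3) must be 0, so t1 and t3 are equal.
Enumerating the 32 input combinations, 8 give t5 = 0 and 24 give t5 = 1.

8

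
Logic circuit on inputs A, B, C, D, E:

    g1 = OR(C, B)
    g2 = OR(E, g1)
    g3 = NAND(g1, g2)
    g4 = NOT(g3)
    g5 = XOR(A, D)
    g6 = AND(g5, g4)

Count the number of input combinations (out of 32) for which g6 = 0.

g6 = AND(g5, g4) must be 0, so at least one of g5, g4 is 0.
Enumerating the 32 input combinations, 20 give g6 = 0 and 12 give g6 = 1.

20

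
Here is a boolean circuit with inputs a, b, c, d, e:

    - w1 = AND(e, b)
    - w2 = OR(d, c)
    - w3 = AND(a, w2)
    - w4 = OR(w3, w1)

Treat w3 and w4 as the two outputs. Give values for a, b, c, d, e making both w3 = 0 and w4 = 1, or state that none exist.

a=0 b=1 c=0 d=0 e=1

Check with a=0 b=1 c=0 d=0 e=1:
w1 = AND(e, b) = AND(1, 1) = 1
w2 = OR(d, c) = OR(0, 0) = 0
w3 = AND(a, w2) = AND(0, 0) = 0
w4 = OR(w3, w1) = OR(0, 1) = 1
So w3 = 0 and w4 = 1.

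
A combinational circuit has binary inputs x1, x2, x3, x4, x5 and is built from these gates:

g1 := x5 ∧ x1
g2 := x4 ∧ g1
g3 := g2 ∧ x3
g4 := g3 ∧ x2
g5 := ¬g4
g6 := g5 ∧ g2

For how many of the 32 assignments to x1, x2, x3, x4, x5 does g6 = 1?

g6 = g5 ∧ g2 must be 1, so both g5 = 1 and g2 = 1.
g5 = ¬g4 must be 1, so g4 = 0.
Satisfying assignments:
  x1=1, x2=0, x3=0, x4=1, x5=1
  x1=1, x2=0, x3=1, x4=1, x5=1
  x1=1, x2=1, x3=0, x4=1, x5=1

3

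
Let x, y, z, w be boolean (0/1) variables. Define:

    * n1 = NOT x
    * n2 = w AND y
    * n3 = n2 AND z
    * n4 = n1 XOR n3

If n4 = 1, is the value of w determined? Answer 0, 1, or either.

Both values of w occur among assignments with n4 = 1:
  w=0: x=0, y=0, z=0, w=0
  w=1: x=0, y=0, z=0, w=1

either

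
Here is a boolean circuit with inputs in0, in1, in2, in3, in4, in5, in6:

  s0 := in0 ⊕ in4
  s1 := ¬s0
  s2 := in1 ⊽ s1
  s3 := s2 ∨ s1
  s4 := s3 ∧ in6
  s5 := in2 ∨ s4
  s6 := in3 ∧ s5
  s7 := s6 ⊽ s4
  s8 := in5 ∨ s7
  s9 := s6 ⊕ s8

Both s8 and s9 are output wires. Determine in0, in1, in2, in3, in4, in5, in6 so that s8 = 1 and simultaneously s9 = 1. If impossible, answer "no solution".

Check with in0=1, in1=0, in2=0, in3=1, in4=0, in5=1, in6=0:
s0 = in0 ⊕ in4 = 1 ⊕ 0 = 1
s1 = ¬s0 = ¬1 = 0
s2 = in1 ⊽ s1 = 0 ⊽ 0 = 1
s3 = s2 ∨ s1 = 1 ∨ 0 = 1
s4 = s3 ∧ in6 = 1 ∧ 0 = 0
s5 = in2 ∨ s4 = 0 ∨ 0 = 0
s6 = in3 ∧ s5 = 1 ∧ 0 = 0
s7 = s6 ⊽ s4 = 0 ⊽ 0 = 1
s8 = in5 ∨ s7 = 1 ∨ 1 = 1
s9 = s6 ⊕ s8 = 0 ⊕ 1 = 1
So s8 = 1 and s9 = 1.

in0=1, in1=0, in2=0, in3=1, in4=0, in5=1, in6=0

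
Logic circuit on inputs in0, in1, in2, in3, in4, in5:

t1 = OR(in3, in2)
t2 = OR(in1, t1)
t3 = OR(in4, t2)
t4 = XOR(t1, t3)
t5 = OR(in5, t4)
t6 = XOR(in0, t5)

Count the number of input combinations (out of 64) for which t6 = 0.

32

t6 = XOR(in0, t5) must be 0, so in0 and t5 are equal.
Enumerating the 64 input combinations, 32 give t6 = 0 and 32 give t6 = 1.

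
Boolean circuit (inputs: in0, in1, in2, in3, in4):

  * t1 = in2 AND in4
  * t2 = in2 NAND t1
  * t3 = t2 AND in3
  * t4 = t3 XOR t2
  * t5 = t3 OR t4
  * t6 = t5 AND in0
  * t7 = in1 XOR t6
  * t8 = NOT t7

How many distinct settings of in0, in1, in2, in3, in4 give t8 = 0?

t8 = NOT t7 must be 0, so t7 = 1.
Enumerating the 32 input combinations, 16 give t8 = 0 and 16 give t8 = 1.

16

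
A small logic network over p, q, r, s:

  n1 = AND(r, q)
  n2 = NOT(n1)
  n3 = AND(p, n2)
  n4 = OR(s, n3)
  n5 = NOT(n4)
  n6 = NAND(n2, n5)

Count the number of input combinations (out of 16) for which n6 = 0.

3

n6 = NAND(n2, n5) must be 0, so both n2 = 1 and n5 = 1.
n2 = NOT(n1) must be 1, so n1 = 0.
n5 = NOT(n4) must be 1, so n4 = 0.
Satisfying assignments:
  p=0, q=0, r=0, s=0
  p=0, q=0, r=1, s=0
  p=0, q=1, r=0, s=0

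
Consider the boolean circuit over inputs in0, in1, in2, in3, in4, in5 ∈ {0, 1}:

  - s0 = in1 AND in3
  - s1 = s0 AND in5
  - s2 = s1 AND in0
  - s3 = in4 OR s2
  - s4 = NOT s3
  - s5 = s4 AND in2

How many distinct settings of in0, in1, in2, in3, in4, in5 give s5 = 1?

s5 = s4 AND in2 must be 1, so both s4 = 1 and in2 = 1.
s4 = NOT s3 must be 1, so s3 = 0.
s3 = in4 OR s2 must be 0, so both in4 = 0 and s2 = 0.
Enumerating the 64 input combinations, 15 give s5 = 1 and 49 give s5 = 0.

15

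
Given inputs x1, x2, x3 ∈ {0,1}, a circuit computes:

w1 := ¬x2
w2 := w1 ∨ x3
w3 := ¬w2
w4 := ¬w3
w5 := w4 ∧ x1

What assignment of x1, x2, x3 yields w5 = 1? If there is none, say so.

w5 = w4 ∧ x1 must be 1, so both w4 = 1 and x1 = 1.
w4 = ¬w3 must be 1, so w3 = 0.
Check with x1=1, x2=0, x3=1:
w1 = ¬x2 = ¬0 = 1
w2 = w1 ∨ x3 = 1 ∨ 1 = 1
w3 = ¬w2 = ¬1 = 0
w4 = ¬w3 = ¬0 = 1
w5 = w4 ∧ x1 = 1 ∧ 1 = 1
So w5 = 1 as required.

x1=1, x2=0, x3=1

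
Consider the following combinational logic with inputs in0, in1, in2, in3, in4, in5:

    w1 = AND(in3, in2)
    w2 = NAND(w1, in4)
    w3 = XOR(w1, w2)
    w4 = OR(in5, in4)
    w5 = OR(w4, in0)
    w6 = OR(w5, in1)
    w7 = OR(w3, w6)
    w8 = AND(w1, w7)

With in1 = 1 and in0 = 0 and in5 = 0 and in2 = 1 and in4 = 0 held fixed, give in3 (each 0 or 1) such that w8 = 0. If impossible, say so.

in3=0

w8 = AND(w1, w7) must be 0, so at least one of w1, w7 is 0.
Check with in1 = 1 and in0 = 0 and in5 = 0 and in2 = 1 and in4 = 0 and in3=0:
w1 = AND(in3, in2) = AND(0, 1) = 0
w2 = NAND(w1, in4) = NAND(0, 0) = 1
w3 = XOR(w1, w2) = XOR(0, 1) = 1
w4 = OR(in5, in4) = OR(0, 0) = 0
w5 = OR(w4, in0) = OR(0, 0) = 0
w6 = OR(w5, in1) = OR(0, 1) = 1
w7 = OR(w3, w6) = OR(1, 1) = 1
w8 = AND(w1, w7) = AND(0, 1) = 0
So w8 = 0.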